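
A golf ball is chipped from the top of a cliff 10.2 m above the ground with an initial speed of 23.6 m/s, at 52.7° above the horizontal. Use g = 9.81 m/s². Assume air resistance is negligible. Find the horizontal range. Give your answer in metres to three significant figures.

Resolve: vₓ = 23.60 cos 52.7° = 14.30 m/s and v_y0 = 23.60 sin 52.7° = 18.77 m/s.
With up positive and y = 0 at the ground: y(t) = 10.2 + (18.77) t − 4.905 t². Setting y = 0 and taking the positive root: t = [18.77 + √(18.77² + 2·9.81·10.2)] / 9.81 = (18.77 + 23.51) / 9.81 = 4.310 s.
Horizontal distance: R = vₓ t = 14.30 × 4.310 = 61.64 m.

61.6 m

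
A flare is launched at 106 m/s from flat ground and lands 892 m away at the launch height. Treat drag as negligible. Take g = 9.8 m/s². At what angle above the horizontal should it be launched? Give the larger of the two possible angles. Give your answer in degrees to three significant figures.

R = v₀² sin 2θ / g gives sin 2θ = gR/v₀² = 9.80·892/106² = 0.7780.
2θ = 51.08° or 180° − 51.08° = 128.9°, so θ = 25.54° or 64.46°.
The larger angle is 64.46°.

64.5°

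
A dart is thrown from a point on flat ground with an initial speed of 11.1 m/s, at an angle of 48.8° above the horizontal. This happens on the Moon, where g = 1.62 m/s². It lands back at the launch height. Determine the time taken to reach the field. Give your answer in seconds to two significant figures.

10 s

vₓ = 11.10 cos 48.8° = 7.311 m/s; v_y0 = 11.10 sin 48.8° = 8.352 m/s.
Time of flight on level ground: T = 2 v_y0 / g = 2 × 8.352 / 1.62 = 10.31 s.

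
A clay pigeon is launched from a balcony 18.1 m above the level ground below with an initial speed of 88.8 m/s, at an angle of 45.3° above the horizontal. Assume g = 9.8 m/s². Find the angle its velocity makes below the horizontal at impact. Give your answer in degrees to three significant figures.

vₓ = 88.80 cos 45.3° = 62.46 m/s; v_y0 = 88.80 sin 45.3° = 63.12 m/s.
Vertical motion (up positive, ground at y = 0): 4.900 t² − (63.12) t − 18.1 = 0, so t = (63.12 + √(63.12² + 2·9.80·18.1)) / 9.80 = (63.12 + 65.87) / 9.80 = 13.16 s.
At impact: v_y = v_y0 − g t = −65.87 m/s; vₓ = 62.46 m/s.
Angle below horizontal: arctan(|v_y|/vₓ) = arctan(65.87/62.46) = 46.52°.

46.5°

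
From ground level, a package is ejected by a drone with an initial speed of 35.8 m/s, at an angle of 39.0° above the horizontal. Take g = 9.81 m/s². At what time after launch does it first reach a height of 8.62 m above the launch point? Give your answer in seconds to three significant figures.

Components: vₓ = 35.80 cos 39.0° = 27.82 m/s, v_y0 = 35.80 sin 39.0° = 22.53 m/s.
Set y = v_y0 t − ½ g t² = 8.62: 4.905 t² − 22.53 t + 8.62 = 0.
Quadratic formula: t = (22.53 ± √338.46) / 9.81 = (22.53 ± 18.40) / 9.81 → t = 0.4212 s or 4.172 s.
The first (ascending) time is 0.4212 s.

0.421 s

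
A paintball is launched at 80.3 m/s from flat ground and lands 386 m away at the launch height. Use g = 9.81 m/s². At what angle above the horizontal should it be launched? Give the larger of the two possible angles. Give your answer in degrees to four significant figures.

72.02°

Level-ground range R = v₀² sin(2θ)/g ⇒ sin(2θ) = gR/v₀² = 9.81 × 386 / 80.3² = 0.5873.
2θ = 35.96° or 180° − 35.96° = 144.0°, so θ = 17.98° or 72.02°.
The larger angle is 72.02°.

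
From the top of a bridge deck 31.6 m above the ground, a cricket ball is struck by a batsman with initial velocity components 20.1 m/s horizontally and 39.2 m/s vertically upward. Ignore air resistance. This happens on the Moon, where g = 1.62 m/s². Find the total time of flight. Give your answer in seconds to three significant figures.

The projectile lands when y = 31.6 + (39.20) t − ½·1.62·t² = 0. Positive root: t = (39.20 + √(39.20² + 2·1.62·31.6)) / 1.62 = (39.20 + 40.48) / 1.62 = 49.19 s.

49.2 s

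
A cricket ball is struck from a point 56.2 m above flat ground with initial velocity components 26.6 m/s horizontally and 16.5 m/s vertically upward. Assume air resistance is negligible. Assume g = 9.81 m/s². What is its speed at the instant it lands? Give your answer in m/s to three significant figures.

The projectile lands when y = 56.2 + (16.50) t − ½·9.81·t² = 0. Positive root: t = (16.50 + √(16.50² + 2·9.81·56.2)) / 9.81 = (16.50 + 37.08) / 9.81 = 5.462 s.
Vertical velocity at impact: v_y = v_y0 − g t = 16.50 − 9.81 × 5.462 = −37.08 m/s.
Speed: |v| = √(vₓ² + v_y²) = √(26.60² + 37.08²) = 45.63 m/s.

45.6 m/s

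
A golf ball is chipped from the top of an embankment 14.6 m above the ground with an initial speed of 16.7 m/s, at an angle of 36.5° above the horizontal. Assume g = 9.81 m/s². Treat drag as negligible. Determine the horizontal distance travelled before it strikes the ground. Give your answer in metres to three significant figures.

vₓ = 16.70 cos 36.5° = 13.42 m/s; v_y0 = 16.70 sin 36.5° = 9.934 m/s.
The projectile lands when y = 14.6 + (9.934) t − ½·9.81·t² = 0. Positive root: t = (9.934 + √(9.934² + 2·9.81·14.6)) / 9.81 = (9.934 + 19.62) / 9.81 = 3.013 s.
Horizontal distance: R = vₓ t = 13.42 × 3.013 = 40.45 m.

40.4 m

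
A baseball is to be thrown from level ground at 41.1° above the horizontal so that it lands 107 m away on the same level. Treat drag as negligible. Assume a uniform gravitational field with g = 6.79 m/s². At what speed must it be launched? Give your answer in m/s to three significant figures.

From R = (v₀² / g) sin 2θ: v₀ = √(gR / sin 2θ).
v₀ = √(6.79 × 107 / sin 82.20°) = √(726.5 / 0.9907) = √733.31 = 27.08 m/s.

27.1 m/s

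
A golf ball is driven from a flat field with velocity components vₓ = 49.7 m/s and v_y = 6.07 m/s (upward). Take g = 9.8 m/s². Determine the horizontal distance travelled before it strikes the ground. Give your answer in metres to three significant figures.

Flight time T = 2 v_y0 / g = 1.239 s.
Range: R = vₓ T = 49.70 × 1.239 = 61.57 m.

61.6 m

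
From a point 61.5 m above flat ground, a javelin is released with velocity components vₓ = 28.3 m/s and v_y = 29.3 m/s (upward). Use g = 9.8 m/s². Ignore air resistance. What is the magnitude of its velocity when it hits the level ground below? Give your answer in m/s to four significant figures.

With up positive and y = 0 at the ground: y(t) = 61.5 + (29.30) t − 4.900 t². Setting y = 0 and taking the positive root: t = [29.30 + √(29.30² + 2·9.80·61.5)] / 9.80 = (29.30 + 45.43) / 9.80 = 7.626 s.
Vertical velocity at impact: v_y = v_y0 − g t = 29.30 − 9.80 × 7.626 = −45.43 m/s.
Speed: |v| = √(vₓ² + v_y²) = √(28.30² + 45.43²) = 53.52 m/s.

53.52 m/s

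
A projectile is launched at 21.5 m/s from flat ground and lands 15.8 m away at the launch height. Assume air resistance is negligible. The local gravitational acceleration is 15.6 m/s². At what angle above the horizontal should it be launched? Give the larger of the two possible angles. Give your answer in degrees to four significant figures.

From R = (v₀²/g) sin 2θ: sin 2θ = 15.6 × 15.8 / 462.25 = 0.5332.
2θ = 32.22° or 180° − 32.22° = 147.8°, so θ = 16.11° or 73.89°.
The larger angle is 73.89°.

73.89°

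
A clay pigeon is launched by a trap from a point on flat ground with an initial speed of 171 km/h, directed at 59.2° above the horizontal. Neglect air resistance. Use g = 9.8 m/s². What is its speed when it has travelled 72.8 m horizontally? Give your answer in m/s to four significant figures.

Convert: 171 km/h = 171/3.6 = 47.50 m/s.
Horizontal component vₓ = 47.50 cos 59.2° = 24.32 m/s; vertical v_y0 = 47.50 sin 59.2° = 40.80 m/s.
Time to reach x = 72.8 m: t = x/vₓ = 72.8/24.32 = 2.993 s.
Vertical velocity there: v_y = v_y0 − g t = 40.80 − 9.80 × 2.993 = 11.47 m/s.
Speed: √(vₓ² + v_y²) = √(24.32² + 11.47²) = 26.89 m/s.

26.89 m/s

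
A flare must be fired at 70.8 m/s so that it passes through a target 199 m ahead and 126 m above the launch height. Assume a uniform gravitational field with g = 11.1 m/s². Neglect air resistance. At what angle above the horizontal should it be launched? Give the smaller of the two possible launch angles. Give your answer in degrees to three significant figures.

48.7°

Trajectory: y = x tanθ − g x² (1 + tan²θ)/(2v₀²). With x = 199, y = 126, v₀ = 70.8, g = 11.1:
43.85 tan²θ − 199 tanθ + (169.8) = 0.
tanθ = [199 ± √(199² − 4 × 43.85 × (169.8))] / (2 × 43.85) = (199 ± 99.06) / 87.69, giving tanθ = 1.140 or 3.399.
θ = 48.74° or 73.61°; the smaller is 48.74°.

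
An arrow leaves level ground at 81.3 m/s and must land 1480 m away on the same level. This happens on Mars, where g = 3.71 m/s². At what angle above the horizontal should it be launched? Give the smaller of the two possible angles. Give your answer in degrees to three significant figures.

28.1°

From R = (v₀²/g) sin 2θ: sin 2θ = 3.71 × 1480 / 6609.7 = 0.8307.
2θ = 56.17° or 180° − 56.17° = 123.8°, so θ = 28.09° or 61.91°.
The smaller angle is 28.09°.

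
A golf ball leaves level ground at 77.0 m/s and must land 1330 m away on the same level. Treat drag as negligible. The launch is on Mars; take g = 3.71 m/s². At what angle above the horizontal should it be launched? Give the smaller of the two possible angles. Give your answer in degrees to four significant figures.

From R = (v₀²/g) sin 2θ: sin 2θ = 3.71 × 1330 / 5929.0 = 0.8322.
2θ = 56.33° or 180° − 56.33° = 123.7°, so θ = 28.16° or 61.84°.
The smaller angle is 28.16°.

28.16°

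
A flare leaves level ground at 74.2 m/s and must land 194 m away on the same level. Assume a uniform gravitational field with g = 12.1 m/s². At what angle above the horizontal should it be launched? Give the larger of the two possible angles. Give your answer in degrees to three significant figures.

77.4°

R = v₀² sin 2θ / g gives sin 2θ = gR/v₀² = 12.1·194/74.2² = 0.4264.
2θ = 25.24° or 180° − 25.24° = 154.8°, so θ = 12.62° or 77.38°.
The larger angle is 77.38°.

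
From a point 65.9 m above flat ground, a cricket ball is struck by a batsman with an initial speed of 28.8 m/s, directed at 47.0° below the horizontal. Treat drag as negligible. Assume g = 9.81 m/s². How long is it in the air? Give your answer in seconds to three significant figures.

2.10 s

Components: vₓ = 28.80 cos 47.0° = 19.64 m/s, v_y0 = −21.06 m/s (downward).
The projectile lands when y = 65.9 + (−21.06) t − ½·9.81·t² = 0. Positive root: t = (−21.06 + √(21.06² + 2·9.81·65.9)) / 9.81 = (−21.06 + 41.67) / 9.81 = 2.101 s.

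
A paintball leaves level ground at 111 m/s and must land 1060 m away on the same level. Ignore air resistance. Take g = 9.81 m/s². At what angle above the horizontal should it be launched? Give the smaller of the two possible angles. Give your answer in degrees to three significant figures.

Level-ground range R = v₀² sin(2θ)/g ⇒ sin(2θ) = gR/v₀² = 9.81 × 1060 / 111² = 0.8440.
2θ = 57.56° or 180° − 57.56° = 122.4°, so θ = 28.78° or 61.22°.
The smaller angle is 28.78°.

28.8°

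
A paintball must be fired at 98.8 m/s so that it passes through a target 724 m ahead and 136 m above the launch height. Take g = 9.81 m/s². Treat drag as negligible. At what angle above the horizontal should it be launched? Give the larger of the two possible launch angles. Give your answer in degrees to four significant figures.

Trajectory: y = x tanθ − g x² (1 + tan²θ)/(2v₀²). With x = 724, y = 136, v₀ = 98.8, g = 9.81:
263.4 tan²θ − 724 tanθ + (399.4) = 0.
tanθ = [724 ± √(724² − 4 × 263.4 × (399.4))] / (2 × 263.4) = (724 ± 321.5) / 526.8, giving tanθ = 0.7640 or 1.985.
θ = 37.38° or 63.26°; the larger is 63.26°.

63.26°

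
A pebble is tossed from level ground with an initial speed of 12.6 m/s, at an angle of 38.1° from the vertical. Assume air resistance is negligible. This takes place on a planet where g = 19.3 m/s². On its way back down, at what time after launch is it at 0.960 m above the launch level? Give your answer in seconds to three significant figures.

Horizontal component vₓ = 12.60 sin 38.1° = 7.775 m/s; vertical v_y0 = 12.60 cos 38.1° = 9.915 m/s.
Height y(t) = 9.915 t − 9.650 t² = 0.960 gives 9.650 t² − 9.915 t + 0.960 = 0.
t = [9.915 ± √(9.915² − 2·19.3·0.960)] / 19.3 = (9.915 ± 7.827) / 19.3, so t = 0.1082 s or t = 0.9193 s.
The descending-branch root is 0.9193 s.

0.919 s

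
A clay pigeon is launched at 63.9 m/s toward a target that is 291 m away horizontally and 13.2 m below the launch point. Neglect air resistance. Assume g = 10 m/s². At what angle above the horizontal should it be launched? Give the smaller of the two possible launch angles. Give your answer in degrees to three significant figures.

Trajectory: y = x tanθ − g x² (1 + tan²θ)/(2v₀²). With x = 291, y = −13.2, v₀ = 63.9, g = 10.0:
103.7 tan²θ − 291 tanθ + (90.49) = 0.
tanθ = [291 ± √(291² − 4 × 103.7 × (90.49))] / (2 × 103.7) = (291 ± 217.1) / 207.4, giving tanθ = 0.3562 or 2.450.
θ = 19.61° or 67.80°; the smaller is 19.61°.

19.6°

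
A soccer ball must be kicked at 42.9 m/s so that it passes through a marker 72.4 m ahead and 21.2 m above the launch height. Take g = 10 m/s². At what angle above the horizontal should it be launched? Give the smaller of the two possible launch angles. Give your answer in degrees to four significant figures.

Trajectory: y = x tanθ − g x² (1 + tan²θ)/(2v₀²). With x = 72.4, y = 21.2, v₀ = 42.9, g = 10.0:
14.24 tan²θ − 72.4 tanθ + (35.44) = 0.
tanθ = [72.4 ± √(72.4² − 4 × 14.24 × (35.44))] / (2 × 14.24) = (72.4 ± 56.77) / 28.48, giving tanθ = 0.5487 or 4.535.
θ = 28.76° or 77.57°; the smaller is 28.76°.

28.76°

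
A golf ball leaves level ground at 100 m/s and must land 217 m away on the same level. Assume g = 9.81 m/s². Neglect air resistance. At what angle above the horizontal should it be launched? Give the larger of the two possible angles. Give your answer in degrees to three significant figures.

R = v₀² sin 2θ / g gives sin 2θ = gR/v₀² = 9.81·217/100² = 0.2129.
2θ = 12.29° or 180° − 12.29° = 167.7°, so θ = 6.146° or 83.85°.
The larger angle is 83.85°.

83.9°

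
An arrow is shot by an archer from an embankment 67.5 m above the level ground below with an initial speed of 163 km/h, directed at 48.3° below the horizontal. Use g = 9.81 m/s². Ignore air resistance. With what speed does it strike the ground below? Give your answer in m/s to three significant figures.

Convert: 163 km/h = 163/3.6 = 45.28 m/s.
Horizontal component vₓ = 45.28 cos 48.3° = 30.12 m/s; vertical v_y0 = −33.81 m/s (downward).
With up positive and y = 0 at the ground: y(t) = 67.5 + (−33.81) t − 4.905 t². Setting y = 0 and taking the positive root: t = [−33.81 + √(33.81² + 2·9.81·67.5)] / 9.81 = (−33.81 + 49.67) / 9.81 = 1.617 s.
Vertical velocity at impact: v_y = v_y0 − g t = −33.81 − 9.81 × 1.617 = −49.67 m/s.
Speed: |v| = √(vₓ² + v_y²) = √(30.12² + 49.67²) = 58.09 m/s.

58.1 m/s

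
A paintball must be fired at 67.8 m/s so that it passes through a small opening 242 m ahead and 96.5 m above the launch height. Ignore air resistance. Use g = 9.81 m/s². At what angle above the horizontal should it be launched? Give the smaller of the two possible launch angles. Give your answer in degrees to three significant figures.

40.0°

Trajectory: y = x tanθ − g x² (1 + tan²θ)/(2v₀²). With x = 242, y = 96.5, v₀ = 67.8, g = 9.81:
62.49 tan²θ − 242 tanθ + (159.0) = 0.
tanθ = [242 ± √(242² − 4 × 62.49 × (159.0))] / (2 × 62.49) = (242 ± 137.2) / 125.0, giving tanθ = 0.8386 or 3.034.
θ = 39.98° or 71.76°; the smaller is 39.98°.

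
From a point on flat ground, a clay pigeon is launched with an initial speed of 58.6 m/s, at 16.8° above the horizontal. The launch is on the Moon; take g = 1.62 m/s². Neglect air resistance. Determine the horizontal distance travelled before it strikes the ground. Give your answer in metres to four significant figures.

1173 m

Components: vₓ = 58.60 cos 16.8° = 56.10 m/s, v_y0 = 58.60 sin 16.8° = 16.94 m/s.
Time aloft: T = 2 v_y0 / g = 2 × 16.94 / 1.62 = 20.91 s.
Range: R = vₓ T = 56.10 × 20.91 = 1173 m.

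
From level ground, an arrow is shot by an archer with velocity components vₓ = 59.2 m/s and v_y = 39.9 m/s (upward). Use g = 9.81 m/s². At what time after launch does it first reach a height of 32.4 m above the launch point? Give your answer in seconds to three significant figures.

0.915 s

Set y = v_y0 t − ½ g t² = 32.4: 4.905 t² − 39.90 t + 32.4 = 0.
t = [39.90 ± √(39.90² − 2·9.81·32.4)] / 9.81 = (39.90 ± 30.92) / 9.81, so t = 0.9149 s or t = 7.220 s.
The first (ascending) time is 0.9149 s.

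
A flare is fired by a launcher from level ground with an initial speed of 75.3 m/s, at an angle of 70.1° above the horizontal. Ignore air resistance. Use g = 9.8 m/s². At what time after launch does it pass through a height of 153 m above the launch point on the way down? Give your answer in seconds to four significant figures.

Horizontal component vₓ = 75.30 cos 70.1° = 25.63 m/s; vertical v_y0 = 75.30 sin 70.1° = 70.80 m/s.
Require v_y0 t − ½ g t² = 153, i.e. 4.900 t² − 70.80 t + 153 = 0.
Quadratic formula: t = (70.80 ± √2014.4) / 9.80 = (70.80 ± 44.88) / 9.80 → t = 2.645 s or 11.80 s.
The descending-branch root is 11.80 s.

11.80 s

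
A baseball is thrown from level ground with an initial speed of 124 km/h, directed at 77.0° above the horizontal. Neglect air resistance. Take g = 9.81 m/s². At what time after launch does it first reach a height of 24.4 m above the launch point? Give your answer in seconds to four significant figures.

Convert: 124 km/h = 124/3.6 = 34.44 m/s.
vₓ = 34.44 cos 77.0° = 7.748 m/s; v_y0 = 34.44 sin 77.0° = 33.56 m/s.
Height y(t) = 33.56 t − 4.905 t² = 24.4 gives 4.905 t² − 33.56 t + 24.4 = 0.
Quadratic formula: t = (33.56 ± √647.66) / 9.81 = (33.56 ± 25.45) / 9.81 → t = 0.8270 s or 6.015 s.
The first (ascending) time is 0.8270 s.

0.8270 s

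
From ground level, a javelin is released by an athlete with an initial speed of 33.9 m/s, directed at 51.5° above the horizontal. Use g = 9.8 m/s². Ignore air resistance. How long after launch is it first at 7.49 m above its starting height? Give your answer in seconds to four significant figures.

0.2988 s

Resolve: vₓ = 33.90 cos 51.5° = 21.10 m/s and v_y0 = 33.90 sin 51.5° = 26.53 m/s.
Require v_y0 t − ½ g t² = 7.49, i.e. 4.900 t² − 26.53 t + 7.49 = 0.
t = [26.53 ± √(26.53² − 2·9.80·7.49)] / 9.80 = (26.53 ± 23.60) / 9.80, so t = 0.2988 s or t = 5.116 s.
The first (ascending) time is 0.2988 s.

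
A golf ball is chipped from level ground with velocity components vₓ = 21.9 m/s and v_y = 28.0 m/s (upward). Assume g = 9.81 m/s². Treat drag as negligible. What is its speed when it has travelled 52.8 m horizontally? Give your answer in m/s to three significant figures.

Time to reach x = 52.8 m: t = x/vₓ = 52.8/21.90 = 2.411 s.
Vertical velocity there: v_y = v_y0 − g t = 28.00 − 9.81 × 2.411 = 4.348 m/s.
Speed: √(vₓ² + v_y²) = √(21.90² + 4.348²) = 22.33 m/s.

22.3 m/s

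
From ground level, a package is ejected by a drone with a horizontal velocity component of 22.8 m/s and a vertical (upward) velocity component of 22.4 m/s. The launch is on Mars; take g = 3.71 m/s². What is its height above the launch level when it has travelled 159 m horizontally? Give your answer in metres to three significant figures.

66.0 m

At x = 159 m, t = x/vₓ = 159/22.80 = 6.974 s.
Height: y = v_y0 t − ½ g t² = 22.40 × 6.974 − 1.855 × 6.974² = 156.2 − 90.21 = 66.00 m.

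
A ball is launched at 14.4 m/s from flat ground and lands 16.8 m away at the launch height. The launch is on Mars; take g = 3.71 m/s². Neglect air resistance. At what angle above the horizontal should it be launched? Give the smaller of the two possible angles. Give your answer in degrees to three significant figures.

R = v₀² sin 2θ / g gives sin 2θ = gR/v₀² = 3.71·16.8/14.4² = 0.3006.
2θ = 17.49° or 180° − 17.49° = 162.5°, so θ = 8.746° or 81.25°.
The smaller angle is 8.746°.

8.75°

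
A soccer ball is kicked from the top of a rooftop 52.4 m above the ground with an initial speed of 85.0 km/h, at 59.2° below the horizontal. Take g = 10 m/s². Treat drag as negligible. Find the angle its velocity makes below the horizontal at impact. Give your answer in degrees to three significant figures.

Convert: 85.0 km/h = 85.0/3.6 = 23.61 m/s.
Components: vₓ = 23.61 cos 59.2° = 12.09 m/s, v_y0 = −20.28 m/s (downward).
The projectile lands when y = 52.4 + (−20.28) t − ½·10.0·t² = 0. Positive root: t = (−20.28 + √(20.28² + 2·10.0·52.4)) / 10.0 = (−20.28 + 38.20) / 10.0 = 1.792 s.
At impact: v_y = v_y0 − g t = −38.20 m/s; vₓ = 12.09 m/s.
Angle below horizontal: arctan(|v_y|/vₓ) = arctan(38.20/12.09) = 72.44°.

72.4°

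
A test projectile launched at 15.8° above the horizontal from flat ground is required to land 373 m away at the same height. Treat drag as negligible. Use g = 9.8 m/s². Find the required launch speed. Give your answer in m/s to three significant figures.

83.5 m/s

From R = (v₀² / g) sin 2θ: v₀ = √(gR / sin 2θ).
v₀ = √(9.80 × 373 / sin 31.60°) = √(3655 / 0.5240) = √6976.1 = 83.52 m/s.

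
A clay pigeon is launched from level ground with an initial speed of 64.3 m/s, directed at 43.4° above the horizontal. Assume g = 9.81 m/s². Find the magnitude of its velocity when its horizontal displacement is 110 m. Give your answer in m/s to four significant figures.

51.26 m/s

Horizontal component vₓ = 64.30 cos 43.4° = 46.72 m/s; vertical v_y0 = 64.30 sin 43.4° = 44.18 m/s.
x = vₓ t ⇒ t = 110/46.72 = 2.355 s.
Vertical velocity there: v_y = v_y0 − g t = 44.18 − 9.81 × 2.355 = 21.08 m/s.
Speed: √(vₓ² + v_y²) = √(46.72² + 21.08²) = 51.26 m/s.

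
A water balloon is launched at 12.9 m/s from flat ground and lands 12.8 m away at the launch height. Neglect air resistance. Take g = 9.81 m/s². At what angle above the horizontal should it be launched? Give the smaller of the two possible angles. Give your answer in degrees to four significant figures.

R = v₀² sin 2θ / g gives sin 2θ = gR/v₀² = 9.81·12.8/12.9² = 0.7546.
2θ = 48.99° or 180° − 48.99° = 131.0°, so θ = 24.49° or 65.51°.
The smaller angle is 24.49°.

24.49°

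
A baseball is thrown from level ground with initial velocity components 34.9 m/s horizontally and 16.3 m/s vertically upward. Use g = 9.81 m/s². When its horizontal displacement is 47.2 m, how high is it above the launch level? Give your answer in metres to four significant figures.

Time to reach x = 47.2 m: t = x/vₓ = 47.2/34.90 = 1.352 s.
Height: y = v_y0 t − ½ g t² = 16.30 × 1.352 − 4.905 × 1.352² = 22.04 − 8.972 = 13.07 m.

13.07 m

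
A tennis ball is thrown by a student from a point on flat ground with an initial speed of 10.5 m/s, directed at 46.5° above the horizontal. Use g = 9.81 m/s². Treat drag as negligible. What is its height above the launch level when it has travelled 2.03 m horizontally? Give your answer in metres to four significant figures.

vₓ = 10.50 cos 46.5° = 7.228 m/s; v_y0 = 10.50 sin 46.5° = 7.616 m/s.
x = vₓ t ⇒ t = 2.03/7.228 = 0.2809 s.
Height: y = v_y0 t − ½ g t² = 7.616 × 0.2809 − 4.905 × 0.2809² = 2.139 − 0.3869 = 1.752 m.

1.752 m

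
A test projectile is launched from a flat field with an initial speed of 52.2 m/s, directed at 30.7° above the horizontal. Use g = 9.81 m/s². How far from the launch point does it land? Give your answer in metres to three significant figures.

Horizontal component vₓ = 52.20 cos 30.7° = 44.88 m/s; vertical v_y0 = 52.20 sin 30.7° = 26.65 m/s.
Flight time T = 2 v_y0 / g = 5.433 s.
Horizontal distance R = vₓ T = 44.88 × 5.433 = 243.9 m.

244 m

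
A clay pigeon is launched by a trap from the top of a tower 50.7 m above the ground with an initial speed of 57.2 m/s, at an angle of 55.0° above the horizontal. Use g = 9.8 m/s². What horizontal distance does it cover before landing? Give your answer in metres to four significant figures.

Resolve: vₓ = 57.20 cos 55.0° = 32.81 m/s and v_y0 = 57.20 sin 55.0° = 46.86 m/s.
Vertical motion (up positive, ground at y = 0): 4.900 t² − (46.86) t − 50.7 = 0, so t = (46.86 + √(46.86² + 2·9.80·50.7)) / 9.80 = (46.86 + 56.47) / 9.80 = 10.54 s.
Horizontal distance: R = vₓ t = 32.81 × 10.54 = 345.9 m.

345.9 m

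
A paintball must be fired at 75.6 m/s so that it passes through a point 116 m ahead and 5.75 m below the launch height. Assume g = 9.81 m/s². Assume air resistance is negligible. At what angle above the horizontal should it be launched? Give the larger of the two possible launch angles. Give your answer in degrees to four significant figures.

Trajectory: y = x tanθ − g x² (1 + tan²θ)/(2v₀²). With x = 116, y = −5.75, v₀ = 75.6, g = 9.81:
11.55 tan²θ − 116 tanθ + (5.798) = 0.
tanθ = [116 ± √(116² − 4 × 11.55 × (5.798))] / (2 × 11.55) = (116 ± 114.8) / 23.10, giving tanθ = 0.05024 or 9.995.
θ = 2.876° or 84.29°; the larger is 84.29°.

84.29°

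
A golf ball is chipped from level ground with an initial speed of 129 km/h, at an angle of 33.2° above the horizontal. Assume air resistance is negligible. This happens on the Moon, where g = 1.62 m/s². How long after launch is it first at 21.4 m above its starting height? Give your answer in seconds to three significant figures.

1.14 s

Convert: 129 km/h = 129/3.6 = 35.83 m/s.
Components: vₓ = 35.83 cos 33.2° = 29.98 m/s, v_y0 = 35.83 sin 33.2° = 19.62 m/s.
Set y = v_y0 t − ½ g t² = 21.4: 0.8100 t² − 19.62 t + 21.4 = 0.
Quadratic formula: t = (19.62 ± √315.65) / 1.62 = (19.62 ± 17.77) / 1.62 → t = 1.145 s or 23.08 s.
The first (ascending) time is 1.145 s.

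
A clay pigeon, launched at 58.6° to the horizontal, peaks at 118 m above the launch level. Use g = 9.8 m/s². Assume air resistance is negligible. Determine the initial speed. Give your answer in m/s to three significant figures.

56.3 m/s

At the peak v_y = 0, so v_y0 = √(2gH) = √(2 × 9.80 × 118) = 48.09 m/s.
v_y0 = v₀ sin θ ⇒ v₀ = 48.09 / sin 58.6° = 56.34 m/s.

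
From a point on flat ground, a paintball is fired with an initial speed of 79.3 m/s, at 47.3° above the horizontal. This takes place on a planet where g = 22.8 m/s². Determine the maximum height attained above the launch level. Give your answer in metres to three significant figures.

74.5 m

Resolve: vₓ = 79.30 cos 47.3° = 53.78 m/s and v_y0 = 79.30 sin 47.3° = 58.28 m/s.
Peak height H = v_y0² / (2g) = 3396.4 / 45.60 = 74.48 m.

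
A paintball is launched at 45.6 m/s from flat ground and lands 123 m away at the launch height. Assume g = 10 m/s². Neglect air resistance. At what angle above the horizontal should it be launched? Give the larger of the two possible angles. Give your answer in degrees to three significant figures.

R = v₀² sin 2θ / g gives sin 2θ = gR/v₀² = 10.0·123/45.6² = 0.5915.
2θ = 36.27° or 180° − 36.27° = 143.7°, so θ = 18.13° or 71.87°.
The larger angle is 71.87°.

71.9°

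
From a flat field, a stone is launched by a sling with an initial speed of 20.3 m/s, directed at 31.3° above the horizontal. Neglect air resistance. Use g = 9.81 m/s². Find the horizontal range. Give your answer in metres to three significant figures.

37.3 m

Horizontal component vₓ = 20.30 cos 31.3° = 17.35 m/s; vertical v_y0 = 20.30 sin 31.3° = 10.55 m/s.
Flight time T = 2 v_y0 / g = 2.150 s.
Range: R = vₓ T = 17.35 × 2.150 = 37.29 m.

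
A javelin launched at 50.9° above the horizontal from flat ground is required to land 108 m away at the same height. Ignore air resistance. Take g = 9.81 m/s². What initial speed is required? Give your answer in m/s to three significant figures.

32.9 m/s

On level ground R = v₀² sin 2θ / g ⇒ v₀ = √(gR / sin 2θ).
v₀ = √(9.81 × 108 / sin 101.8°) = √(1059 / 0.9789) = √1082.4 = 32.90 m/s.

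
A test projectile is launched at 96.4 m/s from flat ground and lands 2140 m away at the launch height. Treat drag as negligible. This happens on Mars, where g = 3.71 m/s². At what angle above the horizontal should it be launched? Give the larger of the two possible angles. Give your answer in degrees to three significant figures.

Level-ground range R = v₀² sin(2θ)/g ⇒ sin(2θ) = gR/v₀² = 3.71 × 2140 / 96.4² = 0.8543.
2θ = 58.69° or 180° − 58.69° = 121.3°, so θ = 29.34° or 60.66°.
The larger angle is 60.66°.

60.7°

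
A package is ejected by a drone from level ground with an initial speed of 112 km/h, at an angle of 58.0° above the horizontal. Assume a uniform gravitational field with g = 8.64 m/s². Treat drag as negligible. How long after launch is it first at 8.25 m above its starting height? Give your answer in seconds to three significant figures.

0.331 s

Convert: 112 km/h = 112/3.6 = 31.11 m/s.
vₓ = 31.11 cos 58.0° = 16.49 m/s; v_y0 = 31.11 sin 58.0° = 26.38 m/s.
Require v_y0 t − ½ g t² = 8.25, i.e. 4.320 t² − 26.38 t + 8.25 = 0.
t = [26.38 ± √(26.38² − 2·8.64·8.25)] / 8.64 = (26.38 ± 23.53) / 8.64, so t = 0.3306 s or t = 5.777 s.
The first (ascending) time is 0.3306 s.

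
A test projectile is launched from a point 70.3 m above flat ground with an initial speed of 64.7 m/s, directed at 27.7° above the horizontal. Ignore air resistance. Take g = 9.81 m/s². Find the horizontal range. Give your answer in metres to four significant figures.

454.7 m

Resolve: vₓ = 64.70 cos 27.7° = 57.28 m/s and v_y0 = 64.70 sin 27.7° = 30.08 m/s.
Vertical motion (up positive, ground at y = 0): 4.905 t² − (30.08) t − 70.3 = 0, so t = (30.08 + √(30.08² + 2·9.81·70.3)) / 9.81 = (30.08 + 47.79) / 9.81 = 7.937 s.
Horizontal distance: R = vₓ t = 57.28 × 7.937 = 454.7 m.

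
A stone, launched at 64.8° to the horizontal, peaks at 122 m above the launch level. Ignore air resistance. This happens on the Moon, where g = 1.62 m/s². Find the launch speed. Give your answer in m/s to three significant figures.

22.0 m/s

At the peak v_y = 0, so v_y0 = √(2gH) = √(2 × 1.62 × 122) = 19.88 m/s.
v_y0 = v₀ sin θ ⇒ v₀ = 19.88 / sin 64.8° = 21.97 m/s.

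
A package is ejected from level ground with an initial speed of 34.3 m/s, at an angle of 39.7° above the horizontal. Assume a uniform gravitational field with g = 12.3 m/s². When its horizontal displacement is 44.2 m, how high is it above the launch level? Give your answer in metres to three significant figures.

19.4 m

Resolve: vₓ = 34.30 cos 39.7° = 26.39 m/s and v_y0 = 34.30 sin 39.7° = 21.91 m/s.
Time to reach x = 44.2 m: t = x/vₓ = 44.2/26.39 = 1.675 s.
Height: y = v_y0 t − ½ g t² = 21.91 × 1.675 − 6.150 × 1.675² = 36.70 − 17.25 = 19.44 m.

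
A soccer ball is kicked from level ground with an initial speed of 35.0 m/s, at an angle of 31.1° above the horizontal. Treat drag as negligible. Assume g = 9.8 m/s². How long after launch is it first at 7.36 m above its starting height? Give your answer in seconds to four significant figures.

0.4660 s

Resolve: vₓ = 35.00 cos 31.1° = 29.97 m/s and v_y0 = 35.00 sin 31.1° = 18.08 m/s.
Set y = v_y0 t − ½ g t² = 7.36: 4.900 t² − 18.08 t + 7.36 = 0.
Quadratic formula: t = (18.08 ± √182.58) / 9.80 = (18.08 ± 13.51) / 9.80 → t = 0.4660 s or 3.224 s.
The first (ascending) time is 0.4660 s.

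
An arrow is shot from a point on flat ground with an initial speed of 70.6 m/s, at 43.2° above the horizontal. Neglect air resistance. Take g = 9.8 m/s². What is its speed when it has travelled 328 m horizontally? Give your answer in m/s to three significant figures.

Components: vₓ = 70.60 cos 43.2° = 51.47 m/s, v_y0 = 70.60 sin 43.2° = 48.33 m/s.
Time to reach x = 328 m: t = x/vₓ = 328/51.47 = 6.373 s.
Vertical velocity there: v_y = v_y0 − g t = 48.33 − 9.80 × 6.373 = −14.13 m/s.
Speed: √(vₓ² + v_y²) = √(51.47² + 14.13²) = 53.37 m/s.

53.4 m/s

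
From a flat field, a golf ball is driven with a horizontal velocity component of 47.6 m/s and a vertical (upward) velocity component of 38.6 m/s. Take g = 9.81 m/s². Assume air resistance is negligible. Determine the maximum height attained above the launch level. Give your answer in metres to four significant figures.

Maximum height: H = v_y0² / (2g) = 38.60² / (2 × 9.81) = 75.94 m.

75.94 m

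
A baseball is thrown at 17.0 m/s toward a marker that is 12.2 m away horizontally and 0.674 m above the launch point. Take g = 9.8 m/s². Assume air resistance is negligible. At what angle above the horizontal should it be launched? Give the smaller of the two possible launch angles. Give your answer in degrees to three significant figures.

15.5°

Trajectory: y = x tanθ − g x² (1 + tan²θ)/(2v₀²). With x = 12.2, y = 0.674, v₀ = 17.0, g = 9.80:
2.524 tan²θ − 12.2 tanθ + (3.198) = 0.
tanθ = [12.2 ± √(12.2² − 4 × 2.524 × (3.198))] / (2 × 2.524) = (12.2 ± 10.80) / 5.047, giving tanθ = 0.2781 or 4.556.
θ = 15.54° or 77.62°; the smaller is 15.54°.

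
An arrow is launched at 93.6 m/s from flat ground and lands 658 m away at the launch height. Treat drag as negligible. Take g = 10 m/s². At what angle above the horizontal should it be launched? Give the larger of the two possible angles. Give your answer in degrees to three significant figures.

65.7°

Level-ground range R = v₀² sin(2θ)/g ⇒ sin(2θ) = gR/v₀² = 10.0 × 658 / 93.6² = 0.7511.
2θ = 48.68° or 180° − 48.68° = 131.3°, so θ = 24.34° or 65.66°.
The larger angle is 65.66°.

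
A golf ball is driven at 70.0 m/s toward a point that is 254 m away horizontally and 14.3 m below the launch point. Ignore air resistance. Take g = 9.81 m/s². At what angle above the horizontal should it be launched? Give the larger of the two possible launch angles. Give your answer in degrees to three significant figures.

Trajectory: y = x tanθ − g x² (1 + tan²θ)/(2v₀²). With x = 254, y = −14.3, v₀ = 70.0, g = 9.81:
64.58 tan²θ − 254 tanθ + (50.28) = 0.
tanθ = [254 ± √(254² − 4 × 64.58 × (50.28))] / (2 × 64.58) = (254 ± 227.0) / 129.2, giving tanθ = 0.2091 or 3.724.
θ = 11.81° or 74.97°; the larger is 74.97°.

75.0°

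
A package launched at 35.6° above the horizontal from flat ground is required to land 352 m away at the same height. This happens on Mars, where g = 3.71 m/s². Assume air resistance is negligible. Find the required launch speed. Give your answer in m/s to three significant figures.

37.1 m/s

On level ground R = v₀² sin 2θ / g ⇒ v₀ = √(gR / sin 2θ).
v₀ = √(3.71 × 352 / sin 71.20°) = √(1306 / 0.9466) = √1379.5 = 37.14 m/s.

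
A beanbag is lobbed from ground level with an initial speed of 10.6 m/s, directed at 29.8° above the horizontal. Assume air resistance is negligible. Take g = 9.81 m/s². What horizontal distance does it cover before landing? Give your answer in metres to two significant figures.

Horizontal component vₓ = 10.60 cos 29.8° = 9.198 m/s; vertical v_y0 = 10.60 sin 29.8° = 5.268 m/s.
Flight time T = 2 v_y0 / g = 1.074 s.
Horizontal distance R = vₓ T = 9.198 × 1.074 = 9.879 m.

9.9 m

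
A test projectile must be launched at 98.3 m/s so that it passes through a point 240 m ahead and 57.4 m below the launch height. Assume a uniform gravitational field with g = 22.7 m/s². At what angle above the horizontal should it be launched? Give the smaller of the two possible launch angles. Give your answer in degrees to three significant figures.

Trajectory: y = x tanθ − g x² (1 + tan²θ)/(2v₀²). With x = 240, y = −57.4, v₀ = 98.3, g = 22.7:
67.66 tan²θ − 240 tanθ + (10.26) = 0.
tanθ = [240 ± √(240² − 4 × 67.66 × (10.26))] / (2 × 67.66) = (240 ± 234.1) / 135.3, giving tanθ = 0.04326 or 3.504.
θ = 2.477° or 74.07°; the smaller is 2.477°.

2.48°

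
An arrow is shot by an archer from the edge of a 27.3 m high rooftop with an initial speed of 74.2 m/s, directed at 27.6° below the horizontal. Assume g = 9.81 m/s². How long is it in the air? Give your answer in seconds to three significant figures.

vₓ = 74.20 cos 27.6° = 65.76 m/s; v_y0 = −34.38 m/s (downward).
With up positive and y = 0 at the ground: y(t) = 27.3 + (−34.38) t − 4.905 t². Setting y = 0 and taking the positive root: t = [−34.38 + √(34.38² + 2·9.81·27.3)] / 9.81 = (−34.38 + 41.44) / 9.81 = 0.7201 s.

0.720 s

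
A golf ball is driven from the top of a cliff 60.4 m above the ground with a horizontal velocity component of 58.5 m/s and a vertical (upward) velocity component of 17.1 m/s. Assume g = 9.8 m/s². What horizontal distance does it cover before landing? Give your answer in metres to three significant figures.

331 m

With up positive and y = 0 at the ground: y(t) = 60.4 + (17.10) t − 4.900 t². Setting y = 0 and taking the positive root: t = [17.10 + √(17.10² + 2·9.80·60.4)] / 9.80 = (17.10 + 38.42) / 9.80 = 5.666 s.
Horizontal distance: R = vₓ t = 58.50 × 5.666 = 331.4 m.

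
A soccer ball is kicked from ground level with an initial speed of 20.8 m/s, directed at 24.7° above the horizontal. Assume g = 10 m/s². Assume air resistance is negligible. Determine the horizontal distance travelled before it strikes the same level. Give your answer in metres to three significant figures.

Horizontal component vₓ = 20.80 cos 24.7° = 18.90 m/s; vertical v_y0 = 20.80 sin 24.7° = 8.692 m/s.
Flight time T = 2 v_y0 / g = 1.738 s.
Range: R = vₓ T = 18.90 × 1.738 = 32.85 m.

32.8 m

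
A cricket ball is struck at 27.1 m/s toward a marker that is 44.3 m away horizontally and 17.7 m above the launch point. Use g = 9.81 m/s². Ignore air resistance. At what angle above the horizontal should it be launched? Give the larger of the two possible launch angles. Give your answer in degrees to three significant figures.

Trajectory: y = x tanθ − g x² (1 + tan²θ)/(2v₀²). With x = 44.3, y = 17.7, v₀ = 27.1, g = 9.81:
13.11 tan²θ − 44.3 tanθ + (30.81) = 0.
tanθ = [44.3 ± √(44.3² − 4 × 13.11 × (30.81))] / (2 × 13.11) = (44.3 ± 18.64) / 26.21, giving tanθ = 0.9790 or 2.401.
θ = 44.39° or 67.39°; the larger is 67.39°.

67.4°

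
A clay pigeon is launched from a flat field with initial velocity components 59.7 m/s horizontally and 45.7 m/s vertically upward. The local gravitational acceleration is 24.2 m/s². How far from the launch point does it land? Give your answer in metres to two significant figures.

230 m

Flight time T = 2 v_y0 / g = 3.777 s.
Range: R = vₓ T = 59.70 × 3.777 = 225.5 m.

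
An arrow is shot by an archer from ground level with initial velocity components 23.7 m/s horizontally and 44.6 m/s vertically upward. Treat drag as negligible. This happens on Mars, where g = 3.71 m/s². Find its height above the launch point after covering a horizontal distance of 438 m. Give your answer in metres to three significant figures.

191 m

At x = 438 m, t = x/vₓ = 438/23.70 = 18.48 s.
Height: y = v_y0 t − ½ g t² = 44.60 × 18.48 − 1.855 × 18.48² = 824.3 − 633.6 = 190.7 m.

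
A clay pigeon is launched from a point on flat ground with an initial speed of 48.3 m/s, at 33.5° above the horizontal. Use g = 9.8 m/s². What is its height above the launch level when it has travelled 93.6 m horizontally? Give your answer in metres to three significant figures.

35.5 m

Horizontal component vₓ = 48.30 cos 33.5° = 40.28 m/s; vertical v_y0 = 48.30 sin 33.5° = 26.66 m/s.
At x = 93.6 m, t = x/vₓ = 93.6/40.28 = 2.324 s.
Height: y = v_y0 t − ½ g t² = 26.66 × 2.324 − 4.900 × 2.324² = 61.95 − 26.46 = 35.49 m.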